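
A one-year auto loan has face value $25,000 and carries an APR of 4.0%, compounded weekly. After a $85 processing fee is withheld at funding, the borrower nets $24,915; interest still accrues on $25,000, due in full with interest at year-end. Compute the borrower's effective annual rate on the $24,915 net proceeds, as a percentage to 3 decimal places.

Amount owed after one year: 25,000 × (1 + 0.040/52)^52 = 25,000 × 1.040795 = $26,019.87.
Effective rate on net proceeds: 26,019.87 / 24,915 − 1 = 0.044346 = 4.435%.

4.435%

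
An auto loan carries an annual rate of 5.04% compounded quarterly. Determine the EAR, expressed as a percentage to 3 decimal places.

5.136%

EAR = (1 + 0.0504/4)^4 − 1.
= 1.051361 − 1 = 5.136%.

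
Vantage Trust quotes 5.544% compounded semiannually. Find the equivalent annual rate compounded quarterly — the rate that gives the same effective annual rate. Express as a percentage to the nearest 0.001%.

EAR = (1 + 0.05544/2)^2 − 1 = 0.056208.
Solve (1 + r/4)^4 = 1.056208: r/4 = 1.056208^(1/4) − 1 = 0.013765, so r = 0.055061 = 5.506%.

5.506%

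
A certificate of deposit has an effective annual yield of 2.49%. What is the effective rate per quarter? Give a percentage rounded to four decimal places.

0.6168%

The per-quarter rate i satisfies (1 + i)^4 = 1 + 0.0249.
i = 1.0249^(1/4) − 1 = 0.0061677 = 0.6168%.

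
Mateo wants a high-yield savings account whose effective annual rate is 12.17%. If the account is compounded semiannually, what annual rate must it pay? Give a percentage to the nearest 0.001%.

(1 + r/2)^2 − 1 = 0.1217, so 1 + r/2 = 1.1217^(1/2).
r/2 = 0.059103, so r = 0.118207 = 11.821%.

11.821%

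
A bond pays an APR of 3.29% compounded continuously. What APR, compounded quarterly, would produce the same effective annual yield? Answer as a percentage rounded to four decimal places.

EAR under continuous compounding: e^0.0329 − 1 = 0.033447.
Solve (1 + r/4)^4 = 1.033447: r/4 = 1.033447^(1/4) − 1 = 0.008259, so r = 0.033036 = 3.3036%.

3.3036%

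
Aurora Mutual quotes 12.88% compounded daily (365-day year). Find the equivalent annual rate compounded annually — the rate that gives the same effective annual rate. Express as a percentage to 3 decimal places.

EAR = (1 + 0.1288/365)^365 − 1 = 0.137437.
Compounded annually, the equivalent nominal rate is the EAR itself: 13.744%.

13.744%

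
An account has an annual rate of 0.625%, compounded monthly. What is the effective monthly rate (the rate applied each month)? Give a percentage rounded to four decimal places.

0.0521%

With a nominal annual rate compounded monthly, the periodic rate is the nominal rate divided by 12.
i = 0.00625 / 12 = 0.0005208 = 0.0521%.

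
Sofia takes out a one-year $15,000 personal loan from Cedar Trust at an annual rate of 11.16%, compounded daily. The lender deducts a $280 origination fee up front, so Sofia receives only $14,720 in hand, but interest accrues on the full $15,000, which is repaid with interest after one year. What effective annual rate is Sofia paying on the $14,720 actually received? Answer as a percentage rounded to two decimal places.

13.93%

Amount owed after one year: 15,000 × (1 + 0.1116/365)^365 = 15,000 × 1.118046 = $16,770.70.
Effective rate on net proceeds: 16,770.70 / 14,720 − 1 = 0.139314 = 13.93%.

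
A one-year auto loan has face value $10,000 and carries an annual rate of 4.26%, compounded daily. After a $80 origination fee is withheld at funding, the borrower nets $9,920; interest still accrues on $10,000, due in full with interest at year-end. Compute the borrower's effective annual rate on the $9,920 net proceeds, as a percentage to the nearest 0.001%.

Amount owed after one year: 10,000 × (1 + 0.0426/365)^365 = 10,000 × 1.043518 = $10,435.18.
Effective rate on net proceeds: 10,435.18 / 9,920 − 1 = 0.051933 = 5.193%.

5.193%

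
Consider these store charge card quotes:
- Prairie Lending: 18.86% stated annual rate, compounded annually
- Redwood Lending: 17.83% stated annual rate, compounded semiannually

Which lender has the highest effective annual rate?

Prairie Lending: compounded annually, EAR = 18.860%
Redwood Lending: (1 + 0.1783/2)^2 − 1 = 18.625%
The highest effective annual rate is Prairie Lending at 18.860%.

Prairie Lending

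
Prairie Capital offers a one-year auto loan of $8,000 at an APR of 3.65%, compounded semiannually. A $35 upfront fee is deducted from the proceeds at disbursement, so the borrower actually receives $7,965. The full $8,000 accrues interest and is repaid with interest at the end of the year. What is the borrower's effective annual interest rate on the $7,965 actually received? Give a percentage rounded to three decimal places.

4.139%

Amount owed after one year: 8,000 × (1 + 0.0365/2)^2 = 8,000 × 1.036833 = $8,294.66.
Effective rate on net proceeds: 8,294.66 / 7,965 − 1 = 0.041389 = 4.139%.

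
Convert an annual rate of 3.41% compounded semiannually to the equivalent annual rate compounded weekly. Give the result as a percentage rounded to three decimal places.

3.382%

EAR = (1 + 0.0341/2)^2 − 1 = 0.034391.
Solve (1 + r/52)^52 = 1.034391: r/52 = 1.034391^(1/52) − 1 = 0.000650, so r = 0.033824 = 3.382%.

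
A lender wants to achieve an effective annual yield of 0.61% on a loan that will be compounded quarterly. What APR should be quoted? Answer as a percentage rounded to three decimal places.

0.609%

(1 + r/4)^4 − 1 = 0.0061, so 1 + r/4 = 1.0061^(1/4).
r/4 = 0.001522, so r = 0.006086 = 0.609%.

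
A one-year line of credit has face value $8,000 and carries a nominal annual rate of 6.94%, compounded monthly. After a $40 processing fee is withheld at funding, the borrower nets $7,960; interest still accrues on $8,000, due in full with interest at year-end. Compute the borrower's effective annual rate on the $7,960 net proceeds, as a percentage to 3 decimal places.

7.704%

Amount owed after one year: 8,000 × (1 + 0.0694/12)^12 = 8,000 × 1.071651 = $8,573.20.
Effective rate on net proceeds: 8,573.20 / 7,960 − 1 = 0.077036 = 7.704%.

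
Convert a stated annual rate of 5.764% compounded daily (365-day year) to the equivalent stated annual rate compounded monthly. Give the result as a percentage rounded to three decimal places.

5.777%

EAR = (1 + 0.05764/365)^365 − 1 = 0.059329.
Solve (1 + r/12)^12 = 1.059329: r/12 = 1.059329^(1/12) − 1 = 0.004815, so r = 0.057774 = 5.777%.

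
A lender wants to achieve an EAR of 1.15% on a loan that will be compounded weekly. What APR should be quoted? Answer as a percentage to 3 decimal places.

1.144%

(1 + r/52)^52 − 1 = 0.0115, so 1 + r/52 = 1.0115^(1/52).
r/52 = 0.000220, so r = 0.011436 = 1.144%.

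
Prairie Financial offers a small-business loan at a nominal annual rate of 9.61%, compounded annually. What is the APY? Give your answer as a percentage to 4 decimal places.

9.6100%

Annual compounding means the effective rate equals the nominal rate: 9.6100%.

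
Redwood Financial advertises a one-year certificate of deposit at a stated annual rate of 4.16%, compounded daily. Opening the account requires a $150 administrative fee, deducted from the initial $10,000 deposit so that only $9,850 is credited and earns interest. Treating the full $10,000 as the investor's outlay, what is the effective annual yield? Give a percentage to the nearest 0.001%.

2.684%

Value after one year: 9,850 × (1 + 0.0416/365)^365 = 9,850 × 1.042475 = $10,268.38.
Effective yield on the $10,000 outlay: 10,268.38 / 10,000 − 1 = 0.026838 = 2.684%.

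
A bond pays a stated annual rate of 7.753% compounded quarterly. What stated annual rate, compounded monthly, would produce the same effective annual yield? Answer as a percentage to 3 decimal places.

7.703%

EAR = (1 + 0.07753/4)^4 − 1 = 0.079813.
Solve (1 + r/12)^12 = 1.079813: r/12 = 1.079813^(1/12) − 1 = 0.006420, so r = 0.077034 = 7.703%.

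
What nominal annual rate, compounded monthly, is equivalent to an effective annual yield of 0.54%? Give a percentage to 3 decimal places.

0.539%

(1 + r/12)^12 − 1 = 0.0054, so 1 + r/12 = 1.0054^(1/12).
r/12 = 0.000449, so r = 0.005387 = 0.539%.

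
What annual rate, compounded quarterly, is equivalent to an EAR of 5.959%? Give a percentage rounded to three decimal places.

5.830%

(1 + r/4)^4 − 1 = 0.05959, so 1 + r/4 = 1.05959^(1/4).
r/4 = 0.014576, so r = 0.058303 = 5.830%.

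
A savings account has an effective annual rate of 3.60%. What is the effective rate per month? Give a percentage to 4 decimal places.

The per-month rate i satisfies (1 + i)^12 = 1 + 0.0360.
i = 1.0360^(1/12) − 1 = 0.0029516 = 0.2952%.

0.2952%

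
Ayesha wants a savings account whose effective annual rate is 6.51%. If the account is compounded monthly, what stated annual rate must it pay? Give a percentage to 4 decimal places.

(1 + r/12)^12 − 1 = 0.0651, so 1 + r/12 = 1.0651^(1/12).
r/12 = 0.005270, so r = 0.063235 = 6.3235%.

6.3235%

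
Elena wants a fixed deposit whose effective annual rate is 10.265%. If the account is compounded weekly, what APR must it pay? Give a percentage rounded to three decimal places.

9.781%

(1 + r/52)^52 − 1 = 0.10265, so 1 + r/52 = 1.10265^(1/52).
r/52 = 0.001881, so r = 0.097808 = 9.781%.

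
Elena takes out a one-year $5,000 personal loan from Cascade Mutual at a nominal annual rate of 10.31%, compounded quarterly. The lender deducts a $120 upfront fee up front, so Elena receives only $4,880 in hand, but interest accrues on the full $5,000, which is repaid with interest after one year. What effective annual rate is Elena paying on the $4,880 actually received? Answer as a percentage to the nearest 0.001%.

Amount owed after one year: 5,000 × (1 + 0.1031/4)^4 = 5,000 × 1.107155 = $5,535.78.
Effective rate on net proceeds: 5,535.78 / 4,880 − 1 = 0.134380 = 13.438%.

13.438%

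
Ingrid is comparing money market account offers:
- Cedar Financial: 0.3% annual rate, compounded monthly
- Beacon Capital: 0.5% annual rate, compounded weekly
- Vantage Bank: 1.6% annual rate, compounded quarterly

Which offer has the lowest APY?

Cedar Financial: (1 + 0.003/12)^12 − 1 = 0.300%
Beacon Capital: (1 + 0.005/52)^52 − 1 = 0.501%
Vantage Bank: (1 + 0.016/4)^4 − 1 = 1.610%
The lowest effective annual rate is Cedar Financial at 0.300%.

Cedar Financial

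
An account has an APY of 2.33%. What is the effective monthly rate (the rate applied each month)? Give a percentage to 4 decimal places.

0.1921%

The per-month rate i satisfies (1 + i)^12 = 1 + 0.0233.
i = 1.0233^(1/12) − 1 = 0.0019212 = 0.1921%.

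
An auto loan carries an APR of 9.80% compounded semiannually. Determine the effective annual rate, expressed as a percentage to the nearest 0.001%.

10.040%

EAR = (1 + 0.0980/2)^2 − 1.
= 1.100401 − 1 = 10.040%.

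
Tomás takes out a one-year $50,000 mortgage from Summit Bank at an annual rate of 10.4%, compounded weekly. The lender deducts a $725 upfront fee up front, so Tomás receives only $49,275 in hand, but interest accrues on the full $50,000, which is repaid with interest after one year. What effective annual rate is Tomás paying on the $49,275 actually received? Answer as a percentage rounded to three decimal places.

Amount owed after one year: 50,000 × (1 + 0.104/52)^52 = 50,000 × 1.109485 = $55,474.26.
Effective rate on net proceeds: 55,474.26 / 49,275 − 1 = 0.125809 = 12.581%.

12.581%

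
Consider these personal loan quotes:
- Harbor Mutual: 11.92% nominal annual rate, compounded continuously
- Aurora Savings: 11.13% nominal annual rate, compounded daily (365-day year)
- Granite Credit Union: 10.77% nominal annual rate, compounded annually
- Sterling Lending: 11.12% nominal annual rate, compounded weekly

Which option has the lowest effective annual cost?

Granite Credit Union

Harbor Mutual: e^0.1192 − 1 = 12.660%
Aurora Savings: (1 + 0.1113/365)^365 − 1 = 11.771%
Granite Credit Union: compounded annually, EAR = 10.770%
Sterling Lending: (1 + 0.1112/52)^52 − 1 = 11.749%
The lowest effective annual rate is Granite Credit Union at 10.770%.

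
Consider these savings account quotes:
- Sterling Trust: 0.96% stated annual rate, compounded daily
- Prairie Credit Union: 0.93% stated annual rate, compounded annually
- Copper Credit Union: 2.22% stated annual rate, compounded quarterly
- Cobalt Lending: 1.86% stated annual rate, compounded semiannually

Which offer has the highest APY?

Sterling Trust: (1 + 0.0096/365)^365 − 1 = 0.965%
Prairie Credit Union: compounded annually, EAR = 0.930%
Copper Credit Union: (1 + 0.0222/4)^4 − 1 = 2.239%
Cobalt Lending: (1 + 0.0186/2)^2 − 1 = 1.869%
The highest effective annual rate is Copper Credit Union at 2.239%.

Copper Credit Union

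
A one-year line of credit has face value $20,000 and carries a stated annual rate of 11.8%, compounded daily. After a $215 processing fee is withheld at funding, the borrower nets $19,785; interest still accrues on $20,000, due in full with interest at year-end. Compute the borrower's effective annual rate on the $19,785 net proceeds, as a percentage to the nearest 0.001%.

Amount owed after one year: 20,000 × (1 + 0.118/365)^365 = 20,000 × 1.125223 = $22,504.45.
Effective rate on net proceeds: 22,504.45 / 19,785 − 1 = 0.137450 = 13.745%.

13.745%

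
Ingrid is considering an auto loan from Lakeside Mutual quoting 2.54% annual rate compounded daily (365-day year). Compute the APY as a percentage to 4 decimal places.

EAR = (1 + 0.0254/365)^365 − 1.
= 1.025724 − 1 = 2.5724%.

2.5724%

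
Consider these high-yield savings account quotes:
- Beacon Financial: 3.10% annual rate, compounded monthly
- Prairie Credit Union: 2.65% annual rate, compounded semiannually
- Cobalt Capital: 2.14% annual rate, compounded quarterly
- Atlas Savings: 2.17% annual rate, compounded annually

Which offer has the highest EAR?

Beacon Financial: (1 + 0.0310/12)^12 − 1 = 3.144%
Prairie Credit Union: (1 + 0.0265/2)^2 − 1 = 2.668%
Cobalt Capital: (1 + 0.0214/4)^4 − 1 = 2.157%
Atlas Savings: compounded annually, EAR = 2.170%
The highest effective annual rate is Beacon Financial at 3.144%.

Beacon Financial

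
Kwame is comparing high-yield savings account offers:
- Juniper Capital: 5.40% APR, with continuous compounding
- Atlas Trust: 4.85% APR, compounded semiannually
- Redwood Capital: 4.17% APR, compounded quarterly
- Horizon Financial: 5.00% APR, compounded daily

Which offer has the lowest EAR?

Juniper Capital: e^0.0540 − 1 = 5.548%
Atlas Trust: (1 + 0.0485/2)^2 − 1 = 4.909%
Redwood Capital: (1 + 0.0417/4)^4 − 1 = 4.236%
Horizon Financial: (1 + 0.0500/365)^365 − 1 = 5.127%
The lowest effective annual rate is Redwood Capital at 4.236%.

Redwood Capital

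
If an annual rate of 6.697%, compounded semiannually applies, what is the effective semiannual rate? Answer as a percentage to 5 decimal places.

3.34850%

With a nominal annual rate compounded semiannually, the periodic rate is the nominal rate divided by 2.
i = 0.06697 / 2 = 0.0334850 = 3.34850%.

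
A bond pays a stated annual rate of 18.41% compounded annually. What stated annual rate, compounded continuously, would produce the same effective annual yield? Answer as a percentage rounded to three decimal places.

16.898%

Compounded annually, EAR = nominal = 0.184100.
Equivalent continuous rate: r = ln(1 + 0.184100) = 0.168983 = 16.898%.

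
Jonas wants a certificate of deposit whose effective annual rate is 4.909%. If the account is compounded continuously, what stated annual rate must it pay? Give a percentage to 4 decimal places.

Continuous: nominal r satisfies e^r − 1 = 0.04909.
r = ln(1 + 0.04909) = ln(1.04909) = 0.047923 = 4.7923%.

4.7923%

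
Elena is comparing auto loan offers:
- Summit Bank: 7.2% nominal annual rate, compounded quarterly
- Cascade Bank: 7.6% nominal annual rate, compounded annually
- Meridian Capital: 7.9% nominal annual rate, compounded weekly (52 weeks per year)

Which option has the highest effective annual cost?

Meridian Capital

Summit Bank: (1 + 0.072/4)^4 − 1 = 7.397%
Cascade Bank: compounded annually, EAR = 7.600%
Meridian Capital: (1 + 0.079/52)^52 − 1 = 8.214%
The highest effective annual rate is Meridian Capital at 8.214%.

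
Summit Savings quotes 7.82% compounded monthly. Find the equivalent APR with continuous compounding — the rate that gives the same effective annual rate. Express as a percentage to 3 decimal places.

EAR = (1 + 0.0782/12)^12 − 1 = 0.081065.
Equivalent continuous rate: r = ln(1 + 0.081065) = 0.077946 = 7.795%.

7.795%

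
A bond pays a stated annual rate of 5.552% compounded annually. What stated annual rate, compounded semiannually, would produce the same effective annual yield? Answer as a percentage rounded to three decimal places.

Compounded annually, EAR = nominal = 0.055520.
Solve (1 + r/2)^2 = 1.055520: r/2 = 1.055520^(1/2) − 1 = 0.027385, so r = 0.054770 = 5.477%.

5.477%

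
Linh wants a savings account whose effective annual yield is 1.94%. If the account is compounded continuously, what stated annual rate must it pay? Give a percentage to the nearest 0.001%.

Continuous: nominal r satisfies e^r − 1 = 0.0194.
r = ln(1 + 0.0194) = ln(1.0194) = 0.019214 = 1.921%.

1.921%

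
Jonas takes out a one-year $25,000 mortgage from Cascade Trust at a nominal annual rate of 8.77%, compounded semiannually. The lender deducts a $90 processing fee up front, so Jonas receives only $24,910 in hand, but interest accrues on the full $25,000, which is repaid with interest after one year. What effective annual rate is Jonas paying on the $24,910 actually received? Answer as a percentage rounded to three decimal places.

9.356%

Amount owed after one year: 25,000 × (1 + 0.0877/2)^2 = 25,000 × 1.089623 = $27,240.57.
Effective rate on net proceeds: 27,240.57 / 24,910 − 1 = 0.093560 = 9.356%.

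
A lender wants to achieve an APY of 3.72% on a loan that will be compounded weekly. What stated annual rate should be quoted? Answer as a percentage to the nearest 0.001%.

(1 + r/52)^52 − 1 = 0.0372, so 1 + r/52 = 1.0372^(1/52).
r/52 = 0.000703, so r = 0.036538 = 3.654%.

3.654%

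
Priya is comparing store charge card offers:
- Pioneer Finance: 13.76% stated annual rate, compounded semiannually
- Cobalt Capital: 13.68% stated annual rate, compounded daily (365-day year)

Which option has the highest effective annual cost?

Cobalt Capital

Pioneer Finance: (1 + 0.1376/2)^2 − 1 = 14.233%
Cobalt Capital: (1 + 0.1368/365)^365 − 1 = 14.657%
The highest effective annual rate is Cobalt Capital at 14.657%.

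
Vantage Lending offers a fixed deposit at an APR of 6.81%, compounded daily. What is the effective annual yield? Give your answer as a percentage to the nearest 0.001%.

EAR = (1 + 0.0681/365)^365 − 1.
= 1.070466 − 1 = 7.047%.

7.047%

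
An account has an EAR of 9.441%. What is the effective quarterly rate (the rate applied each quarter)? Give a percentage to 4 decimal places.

The per-quarter rate i satisfies (1 + i)^4 = 1 + 0.09441.
i = 1.09441^(1/4) − 1 = 0.0228101 = 2.2810%.

2.2810%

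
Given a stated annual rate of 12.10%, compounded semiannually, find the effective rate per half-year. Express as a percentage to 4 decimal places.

With a nominal annual rate compounded semiannually, the periodic rate is the nominal rate divided by 2.
i = 0.1210 / 2 = 0.0605000 = 6.0500%.

6.0500%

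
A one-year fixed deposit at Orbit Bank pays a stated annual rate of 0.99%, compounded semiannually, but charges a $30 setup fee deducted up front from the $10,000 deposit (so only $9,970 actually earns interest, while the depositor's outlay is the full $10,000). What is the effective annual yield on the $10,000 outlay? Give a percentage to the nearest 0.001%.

Value after one year: 9,970 × (1 + 0.0099/2)^2 = 9,970 × 1.009925 = $10,068.95.
Effective yield on the $10,000 outlay: 10,068.95 / 10,000 − 1 = 0.006895 = 0.689%.

0.689%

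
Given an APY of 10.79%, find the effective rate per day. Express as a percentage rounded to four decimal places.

0.0281%

The per-day rate i satisfies (1 + i)^365 = 1 + 0.1079.
i = 1.1079^(1/365) − 1 = 0.0002808 = 0.0281%.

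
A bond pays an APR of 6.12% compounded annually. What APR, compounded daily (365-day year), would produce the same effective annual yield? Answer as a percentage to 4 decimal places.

Compounded annually, EAR = nominal = 0.061200.
Solve (1 + r/365)^365 = 1.061200: r/365 = 1.061200^(1/365) − 1 = 0.000163, so r = 0.059405 = 5.9405%.

5.9405%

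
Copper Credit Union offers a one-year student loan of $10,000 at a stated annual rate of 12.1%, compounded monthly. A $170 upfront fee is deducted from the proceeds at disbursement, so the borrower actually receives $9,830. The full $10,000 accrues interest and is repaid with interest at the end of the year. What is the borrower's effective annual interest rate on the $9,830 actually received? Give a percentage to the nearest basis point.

Amount owed after one year: 10,000 × (1 + 0.121/12)^12 = 10,000 × 1.127941 = $11,279.41.
Effective rate on net proceeds: 11,279.41 / 9,830 − 1 = 0.147448 = 14.74%.

14.74%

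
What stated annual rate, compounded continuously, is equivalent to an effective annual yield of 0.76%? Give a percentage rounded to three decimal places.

0.757%

Continuous: nominal r satisfies e^r − 1 = 0.0076.
r = ln(1 + 0.0076) = ln(1.0076) = 0.007571 = 0.757%.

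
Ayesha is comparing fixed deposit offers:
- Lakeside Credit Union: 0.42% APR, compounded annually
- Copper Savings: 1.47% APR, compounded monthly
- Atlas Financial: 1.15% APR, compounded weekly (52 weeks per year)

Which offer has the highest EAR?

Lakeside Credit Union: compounded annually, EAR = 0.420%
Copper Savings: (1 + 0.0147/12)^12 − 1 = 1.480%
Atlas Financial: (1 + 0.0115/52)^52 − 1 = 1.157%
The highest effective annual rate is Copper Savings at 1.480%.

Copper Savings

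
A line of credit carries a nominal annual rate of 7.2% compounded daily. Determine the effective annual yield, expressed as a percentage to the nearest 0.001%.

7.465%

EAR = (1 + 0.072/365)^365 − 1.
= (1 + 0.000197)^365 − 1 = 1.074648 − 1 = 7.465%.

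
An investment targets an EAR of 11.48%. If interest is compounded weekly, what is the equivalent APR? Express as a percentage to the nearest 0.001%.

10.879%

(1 + r/52)^52 − 1 = 0.1148, so 1 + r/52 = 1.1148^(1/52).
r/52 = 0.002092, so r = 0.108789 = 10.879%.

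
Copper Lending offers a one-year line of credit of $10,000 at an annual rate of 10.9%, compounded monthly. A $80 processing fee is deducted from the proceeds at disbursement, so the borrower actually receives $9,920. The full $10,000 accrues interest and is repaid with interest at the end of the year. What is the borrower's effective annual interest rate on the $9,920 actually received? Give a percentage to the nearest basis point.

12.36%

Amount owed after one year: 10,000 × (1 + 0.109/12)^12 = 10,000 × 1.114614 = $11,146.14.
Effective rate on net proceeds: 11,146.14 / 9,920 − 1 = 0.123603 = 12.36%.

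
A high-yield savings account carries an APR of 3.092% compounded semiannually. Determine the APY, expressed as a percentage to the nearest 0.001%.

3.116%

EAR = (1 + 0.03092/2)^2 − 1.
= 1.031159 − 1 = 3.116%.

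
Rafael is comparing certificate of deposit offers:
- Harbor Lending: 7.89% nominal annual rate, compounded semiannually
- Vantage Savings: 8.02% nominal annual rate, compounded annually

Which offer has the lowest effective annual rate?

Harbor Lending: (1 + 0.0789/2)^2 − 1 = 8.046%
Vantage Savings: compounded annually, EAR = 8.020%
The lowest effective annual rate is Vantage Savings at 8.020%.

Vantage Savings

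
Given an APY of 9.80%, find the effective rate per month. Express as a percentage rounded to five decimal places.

The per-month rate i satisfies (1 + i)^12 = 1 + 0.0980.
i = 1.0980^(1/12) − 1 = 0.0078213 = 0.78213%.

0.78213%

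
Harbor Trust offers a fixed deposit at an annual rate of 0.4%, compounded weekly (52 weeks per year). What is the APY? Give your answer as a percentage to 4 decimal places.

EAR = (1 + 0.004/52)^52 − 1.
= 1.004008 − 1 = 0.4008%.

0.4008%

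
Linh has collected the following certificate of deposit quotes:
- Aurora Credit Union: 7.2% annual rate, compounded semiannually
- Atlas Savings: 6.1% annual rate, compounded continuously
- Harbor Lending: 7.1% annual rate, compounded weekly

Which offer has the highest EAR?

Harbor Lending

Aurora Credit Union: (1 + 0.072/2)^2 − 1 = 7.330%
Atlas Savings: e^0.061 − 1 = 6.290%
Harbor Lending: (1 + 0.071/52)^52 − 1 = 7.353%
The highest effective annual rate is Harbor Lending at 7.353%.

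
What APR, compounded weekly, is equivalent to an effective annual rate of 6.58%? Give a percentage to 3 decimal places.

6.376%

(1 + r/52)^52 − 1 = 0.0658, so 1 + r/52 = 1.0658^(1/52).
r/52 = 0.001226, so r = 0.063765 = 6.376%.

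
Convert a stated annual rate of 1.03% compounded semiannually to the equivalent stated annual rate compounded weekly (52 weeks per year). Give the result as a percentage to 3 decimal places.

1.027%

EAR = (1 + 0.0103/2)^2 − 1 = 0.010327.
Solve (1 + r/52)^52 = 1.010327: r/52 = 1.010327^(1/52) − 1 = 0.000198, so r = 0.010275 = 1.027%.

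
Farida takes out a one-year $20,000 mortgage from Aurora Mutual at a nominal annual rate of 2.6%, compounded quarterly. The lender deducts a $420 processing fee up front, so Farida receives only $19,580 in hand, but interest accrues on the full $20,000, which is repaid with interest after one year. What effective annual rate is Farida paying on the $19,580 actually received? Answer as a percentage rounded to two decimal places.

Amount owed after one year: 20,000 × (1 + 0.026/4)^4 = 20,000 × 1.026255 = $20,525.09.
Effective rate on net proceeds: 20,525.09 / 19,580 − 1 = 0.048268 = 4.83%.

4.83%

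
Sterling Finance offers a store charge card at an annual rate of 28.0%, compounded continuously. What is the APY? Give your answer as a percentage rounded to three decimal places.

With continuous compounding, EAR = e^0.280 − 1.
e^0.280 = 1.323130, so EAR = 0.323130 = 32.313%.

32.313%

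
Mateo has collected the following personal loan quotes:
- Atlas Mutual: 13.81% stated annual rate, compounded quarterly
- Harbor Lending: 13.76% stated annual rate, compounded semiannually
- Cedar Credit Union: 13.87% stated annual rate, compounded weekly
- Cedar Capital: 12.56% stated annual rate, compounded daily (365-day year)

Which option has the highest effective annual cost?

Atlas Mutual: (1 + 0.1381/4)^4 − 1 = 14.542%
Harbor Lending: (1 + 0.1376/2)^2 − 1 = 14.233%
Cedar Credit Union: (1 + 0.1387/52)^52 − 1 = 14.857%
Cedar Capital: (1 + 0.1256/365)^365 − 1 = 13.380%
The highest effective annual rate is Cedar Credit Union at 14.857%.

Cedar Credit Union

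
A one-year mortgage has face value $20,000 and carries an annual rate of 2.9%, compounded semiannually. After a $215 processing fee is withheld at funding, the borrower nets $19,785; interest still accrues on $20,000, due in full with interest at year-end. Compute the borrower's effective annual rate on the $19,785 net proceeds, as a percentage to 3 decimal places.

Amount owed after one year: 20,000 × (1 + 0.029/2)^2 = 20,000 × 1.029210 = $20,584.20.
Effective rate on net proceeds: 20,584.20 / 19,785 − 1 = 0.040394 = 4.039%.

4.039%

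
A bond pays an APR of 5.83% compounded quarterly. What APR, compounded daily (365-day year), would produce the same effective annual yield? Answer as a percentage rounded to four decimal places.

EAR = (1 + 0.0583/4)^4 − 1 = 0.059587.
Solve (1 + r/365)^365 = 1.059587: r/365 = 1.059587^(1/365) − 1 = 0.000159, so r = 0.057884 = 5.7884%.

5.7884%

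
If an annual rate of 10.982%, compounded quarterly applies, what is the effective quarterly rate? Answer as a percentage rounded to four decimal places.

2.7455%

With a nominal annual rate compounded quarterly, the periodic rate is the nominal rate divided by 4.
i = 0.10982 / 4 = 0.0274550 = 2.7455%.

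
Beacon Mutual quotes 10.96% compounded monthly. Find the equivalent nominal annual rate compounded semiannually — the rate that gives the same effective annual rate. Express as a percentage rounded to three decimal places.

11.213%

EAR = (1 + 0.1096/12)^12 − 1 = 0.115277.
Solve (1 + r/2)^2 = 1.115277: r/2 = 1.115277^(1/2) − 1 = 0.056067, so r = 0.112133 = 11.213%.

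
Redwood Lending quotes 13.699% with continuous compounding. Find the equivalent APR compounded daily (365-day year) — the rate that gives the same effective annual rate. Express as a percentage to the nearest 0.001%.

EAR under continuous compounding: e^0.13699 − 1 = 0.146817.
Solve (1 + r/365)^365 = 1.146817: r/365 = 1.146817^(1/365) − 1 = 0.000375, so r = 0.137016 = 13.702%.

13.702%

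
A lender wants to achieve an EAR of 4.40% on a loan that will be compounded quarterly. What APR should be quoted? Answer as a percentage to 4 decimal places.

4.3292%

(1 + r/4)^4 − 1 = 0.0440, so 1 + r/4 = 1.0440^(1/4).
r/4 = 0.010823, so r = 0.043292 = 4.3292%.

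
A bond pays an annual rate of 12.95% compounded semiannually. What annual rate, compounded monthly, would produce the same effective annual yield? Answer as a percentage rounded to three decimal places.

12.614%

EAR = (1 + 0.1295/2)^2 − 1 = 0.133693.
Solve (1 + r/12)^12 = 1.133693: r/12 = 1.133693^(1/12) − 1 = 0.010512, so r = 0.126138 = 12.614%.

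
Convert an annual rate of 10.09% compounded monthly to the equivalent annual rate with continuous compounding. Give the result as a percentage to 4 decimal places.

10.0478%

EAR = (1 + 0.1009/12)^12 − 1 = 0.105699.
Equivalent continuous rate: r = ln(1 + 0.105699) = 0.100478 = 10.0478%.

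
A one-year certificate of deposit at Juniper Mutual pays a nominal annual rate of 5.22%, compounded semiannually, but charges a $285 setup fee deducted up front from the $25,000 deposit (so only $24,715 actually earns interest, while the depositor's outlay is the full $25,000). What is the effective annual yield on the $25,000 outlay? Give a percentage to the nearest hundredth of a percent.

Value after one year: 24,715 × (1 + 0.0522/2)^2 = 24,715 × 1.052881 = $26,021.96.
Effective yield on the $25,000 outlay: 26,021.96 / 25,000 − 1 = 0.040878 = 4.09%.

4.09%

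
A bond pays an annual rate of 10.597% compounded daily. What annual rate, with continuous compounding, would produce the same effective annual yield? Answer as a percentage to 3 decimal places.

10.595%

EAR = (1 + 0.10597/365)^365 − 1 = 0.111771.
Equivalent continuous rate: r = ln(1 + 0.111771) = 0.105955 = 10.595%.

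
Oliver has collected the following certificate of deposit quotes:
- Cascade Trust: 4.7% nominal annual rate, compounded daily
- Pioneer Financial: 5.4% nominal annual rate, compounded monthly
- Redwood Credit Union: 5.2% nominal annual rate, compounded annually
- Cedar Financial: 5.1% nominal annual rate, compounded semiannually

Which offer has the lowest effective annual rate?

Cascade Trust: (1 + 0.047/365)^365 − 1 = 4.812%
Pioneer Financial: (1 + 0.054/12)^12 − 1 = 5.536%
Redwood Credit Union: compounded annually, EAR = 5.200%
Cedar Financial: (1 + 0.051/2)^2 − 1 = 5.165%
The lowest effective annual rate is Cascade Trust at 4.812%.

Cascade Trust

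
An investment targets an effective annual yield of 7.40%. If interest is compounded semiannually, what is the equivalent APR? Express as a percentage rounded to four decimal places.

(1 + r/2)^2 − 1 = 0.0740, so 1 + r/2 = 1.0740^(1/2).
r/2 = 0.036340, so r = 0.072679 = 7.2679%.

7.2679%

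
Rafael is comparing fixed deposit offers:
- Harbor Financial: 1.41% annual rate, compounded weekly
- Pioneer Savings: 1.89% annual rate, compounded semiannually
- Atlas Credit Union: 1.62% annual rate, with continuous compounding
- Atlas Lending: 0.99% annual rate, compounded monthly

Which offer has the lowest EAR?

Harbor Financial: (1 + 0.0141/52)^52 − 1 = 1.420%
Pioneer Savings: (1 + 0.0189/2)^2 − 1 = 1.899%
Atlas Credit Union: e^0.0162 − 1 = 1.633%
Atlas Lending: (1 + 0.0099/12)^12 − 1 = 0.995%
The lowest effective annual rate is Atlas Lending at 0.995%.

Atlas Lending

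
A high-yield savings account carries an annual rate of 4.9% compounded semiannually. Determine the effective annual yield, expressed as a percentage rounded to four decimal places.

EAR = (1 + 0.049/2)^2 − 1.
= (1 + 0.024500)^2 − 1 = 1.049600 − 1 = 4.9600%.

4.9600%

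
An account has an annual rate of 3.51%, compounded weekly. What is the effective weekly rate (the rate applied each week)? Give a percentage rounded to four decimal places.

0.0675%

With a nominal annual rate compounded weekly, the periodic rate is the nominal rate divided by 52.
i = 0.0351 / 52 = 0.0006750 = 0.0675%.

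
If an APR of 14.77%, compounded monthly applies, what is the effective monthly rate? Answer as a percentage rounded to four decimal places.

With a nominal annual rate compounded monthly, the periodic rate is the nominal rate divided by 12.
i = 0.1477 / 12 = 0.0123083 = 1.2308%.

1.2308%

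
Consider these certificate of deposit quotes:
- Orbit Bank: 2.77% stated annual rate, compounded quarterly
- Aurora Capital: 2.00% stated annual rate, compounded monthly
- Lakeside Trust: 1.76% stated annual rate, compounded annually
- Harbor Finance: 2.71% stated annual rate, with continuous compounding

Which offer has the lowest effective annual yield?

Lakeside Trust

Orbit Bank: (1 + 0.0277/4)^4 − 1 = 2.799%
Aurora Capital: (1 + 0.0200/12)^12 − 1 = 2.018%
Lakeside Trust: compounded annually, EAR = 1.760%
Harbor Finance: e^0.0271 − 1 = 2.747%
The lowest effective annual rate is Lakeside Trust at 1.760%.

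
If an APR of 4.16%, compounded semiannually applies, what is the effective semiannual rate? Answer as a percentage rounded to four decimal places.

With a nominal annual rate compounded semiannually, the periodic rate is the nominal rate divided by 2.
i = 0.0416 / 2 = 0.0208000 = 2.0800%.

2.0800%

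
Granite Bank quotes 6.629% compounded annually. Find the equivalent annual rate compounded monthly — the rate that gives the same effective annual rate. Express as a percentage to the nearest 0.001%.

6.436%

Compounded annually, EAR = nominal = 0.066290.
Solve (1 + r/12)^12 = 1.066290: r/12 = 1.066290^(1/12) − 1 = 0.005363, so r = 0.064357 = 6.436%.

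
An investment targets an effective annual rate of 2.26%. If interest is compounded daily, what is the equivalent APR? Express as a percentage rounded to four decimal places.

(1 + r/365)^365 − 1 = 0.0226, so 1 + r/365 = 1.0226^(1/365).
r/365 = 0.000061, so r = 0.022349 = 2.2349%.

2.2349%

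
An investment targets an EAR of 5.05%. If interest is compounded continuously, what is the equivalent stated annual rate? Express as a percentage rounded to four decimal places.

Continuous: nominal r satisfies e^r − 1 = 0.0505.
r = ln(1 + 0.0505) = ln(1.0505) = 0.049266 = 4.9266%.

4.9266%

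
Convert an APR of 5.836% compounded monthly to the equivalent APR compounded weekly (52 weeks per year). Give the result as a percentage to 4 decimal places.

EAR = (1 + 0.05836/12)^12 − 1 = 0.059947.
Solve (1 + r/52)^52 = 1.059947: r/52 = 1.059947^(1/52) − 1 = 0.001120, so r = 0.058251 = 5.8251%.

5.8251%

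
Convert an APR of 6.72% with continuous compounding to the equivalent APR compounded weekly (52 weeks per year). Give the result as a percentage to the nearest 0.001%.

EAR under continuous compounding: e^0.0672 − 1 = 0.069509.
Solve (1 + r/52)^52 = 1.069509: r/52 = 1.069509^(1/52) − 1 = 0.001293, so r = 0.067243 = 6.724%.

6.724%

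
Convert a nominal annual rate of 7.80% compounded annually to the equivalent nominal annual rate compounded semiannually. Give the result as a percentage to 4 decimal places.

Compounded annually, EAR = nominal = 0.078000.
Solve (1 + r/2)^2 = 1.078000: r/2 = 1.078000^(1/2) − 1 = 0.038268, so r = 0.076536 = 7.6536%.

7.6536%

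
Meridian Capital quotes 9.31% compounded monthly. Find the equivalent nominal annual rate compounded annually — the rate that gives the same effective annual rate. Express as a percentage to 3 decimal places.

9.718%

EAR = (1 + 0.0931/12)^12 − 1 = 0.097177.
Compounded annually, the equivalent nominal rate is the EAR itself: 9.718%.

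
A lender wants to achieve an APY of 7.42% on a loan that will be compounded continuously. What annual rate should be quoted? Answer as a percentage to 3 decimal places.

7.158%

Continuous: nominal r satisfies e^r − 1 = 0.0742.
r = ln(1 + 0.0742) = ln(1.0742) = 0.071576 = 7.158%.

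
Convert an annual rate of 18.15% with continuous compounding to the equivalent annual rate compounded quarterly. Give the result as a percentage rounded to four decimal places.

EAR under continuous compounding: e^0.1815 − 1 = 0.199015.
Solve (1 + r/4)^4 = 1.199015: r/4 = 1.199015^(1/4) − 1 = 0.046420, so r = 0.185681 = 18.5681%.

18.5681%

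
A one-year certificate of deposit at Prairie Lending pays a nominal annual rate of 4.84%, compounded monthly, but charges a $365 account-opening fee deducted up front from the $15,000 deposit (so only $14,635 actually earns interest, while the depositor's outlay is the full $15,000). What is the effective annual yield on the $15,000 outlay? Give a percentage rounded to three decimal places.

Value after one year: 14,635 × (1 + 0.0484/12)^12 = 14,635 × 1.049488 = $15,359.26.
Effective yield on the $15,000 outlay: 15,359.26 / 15,000 − 1 = 0.023951 = 2.395%.

2.395%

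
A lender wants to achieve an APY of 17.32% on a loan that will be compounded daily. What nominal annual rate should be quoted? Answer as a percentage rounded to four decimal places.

15.9770%

(1 + r/365)^365 − 1 = 0.1732, so 1 + r/365 = 1.1732^(1/365).
r/365 = 0.000438, so r = 0.159770 = 15.9770%.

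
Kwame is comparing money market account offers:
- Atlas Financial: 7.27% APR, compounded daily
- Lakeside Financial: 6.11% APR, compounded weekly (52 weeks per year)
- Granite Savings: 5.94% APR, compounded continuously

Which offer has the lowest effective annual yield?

Atlas Financial: (1 + 0.0727/365)^365 − 1 = 7.540%
Lakeside Financial: (1 + 0.0611/52)^52 − 1 = 6.297%
Granite Savings: e^0.0594 − 1 = 6.120%
The lowest effective annual rate is Granite Savings at 6.120%.

Granite Savings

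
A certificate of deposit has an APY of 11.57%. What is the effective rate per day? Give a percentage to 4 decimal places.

The per-day rate i satisfies (1 + i)^365 = 1 + 0.1157.
i = 1.1157^(1/365) − 1 = 0.0003000 = 0.0300%.

0.0300%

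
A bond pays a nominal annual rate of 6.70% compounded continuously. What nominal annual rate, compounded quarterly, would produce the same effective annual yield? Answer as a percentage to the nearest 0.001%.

6.756%

EAR under continuous compounding: e^0.0670 − 1 = 0.069295.
Solve (1 + r/4)^4 = 1.069295: r/4 = 1.069295^(1/4) − 1 = 0.016891, so r = 0.067564 = 6.756%.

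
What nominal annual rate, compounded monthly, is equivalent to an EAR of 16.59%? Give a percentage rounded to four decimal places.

(1 + r/12)^12 − 1 = 0.1659, so 1 + r/12 = 1.1659^(1/12).
r/12 = 0.012873, so r = 0.154479 = 15.4479%.

15.4479%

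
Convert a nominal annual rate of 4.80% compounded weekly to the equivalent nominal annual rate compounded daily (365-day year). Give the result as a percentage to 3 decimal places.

4.798%

EAR = (1 + 0.0480/52)^52 − 1 = 0.049147.
Solve (1 + r/365)^365 = 1.049147: r/365 = 1.049147^(1/365) − 1 = 0.000131, so r = 0.047981 = 4.798%.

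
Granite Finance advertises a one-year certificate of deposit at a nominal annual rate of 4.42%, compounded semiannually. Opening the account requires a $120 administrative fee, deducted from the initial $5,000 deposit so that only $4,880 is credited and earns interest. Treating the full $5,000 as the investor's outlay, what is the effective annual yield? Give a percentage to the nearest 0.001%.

Value after one year: 4,880 × (1 + 0.0442/2)^2 = 4,880 × 1.044688 = $5,098.08.
Effective yield on the $5,000 outlay: 5,098.08 / 5,000 − 1 = 0.019616 = 1.962%.

1.962%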